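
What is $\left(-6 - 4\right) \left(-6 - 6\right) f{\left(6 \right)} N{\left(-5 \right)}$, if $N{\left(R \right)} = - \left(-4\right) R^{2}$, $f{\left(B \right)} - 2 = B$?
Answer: $96000$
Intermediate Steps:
$f{\left(B \right)} = 2 + B$
$N{\left(R \right)} = 4 R^{2}$
$\left(-6 - 4\right) \left(-6 - 6\right) f{\left(6 \right)} N{\left(-5 \right)} = \left(-6 - 4\right) \left(-6 - 6\right) \left(2 + 6\right) 4 \left(-5\right)^{2} = \left(-10\right) \left(-12\right) 8 \cdot 4 \cdot 25 = 120 \cdot 8 \cdot 100 = 120 \cdot 800 = 96000$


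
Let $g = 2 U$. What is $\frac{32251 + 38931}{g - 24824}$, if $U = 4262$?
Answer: $- \frac{35591}{8150} \approx -4.367$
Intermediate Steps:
$g = 8524$ ($g = 2 \cdot 4262 = 8524$)
$\frac{32251 + 38931}{g - 24824} = \frac{32251 + 38931}{8524 - 24824} = \frac{71182}{-16300} = 71182 \left(- \frac{1}{16300}\right) = - \frac{35591}{8150}$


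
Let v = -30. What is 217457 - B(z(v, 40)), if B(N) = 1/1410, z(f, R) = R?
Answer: 306614369/1410 ≈ 2.1746e+5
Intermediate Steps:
B(N) = 1/1410
217457 - B(z(v, 40)) = 217457 - 1*1/1410 = 217457 - 1/1410 = 306614369/1410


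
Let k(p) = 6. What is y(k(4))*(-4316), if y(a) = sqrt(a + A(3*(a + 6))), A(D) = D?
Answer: -4316*sqrt(42) ≈ -27971.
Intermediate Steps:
y(a) = sqrt(18 + 4*a) (y(a) = sqrt(a + 3*(a + 6)) = sqrt(a + 3*(6 + a)) = sqrt(a + (18 + 3*a)) = sqrt(18 + 4*a))
y(k(4))*(-4316) = sqrt(18 + 4*6)*(-4316) = sqrt(18 + 24)*(-4316) = sqrt(42)*(-4316) = -4316*sqrt(42)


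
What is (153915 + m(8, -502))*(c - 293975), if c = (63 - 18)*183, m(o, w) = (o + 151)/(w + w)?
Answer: -11038886338935/251 ≈ -4.3980e+10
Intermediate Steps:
m(o, w) = (151 + o)/(2*w) (m(o, w) = (151 + o)/((2*w)) = (151 + o)*(1/(2*w)) = (151 + o)/(2*w))
c = 8235 (c = 45*183 = 8235)
(153915 + m(8, -502))*(c - 293975) = (153915 + (1/2)*(151 + 8)/(-502))*(8235 - 293975) = (153915 + (1/2)*(-1/502)*159)*(-285740) = (153915 - 159/1004)*(-285740) = (154530501/1004)*(-285740) = -11038886338935/251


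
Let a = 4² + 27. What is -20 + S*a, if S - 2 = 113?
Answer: 4925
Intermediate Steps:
S = 115 (S = 2 + 113 = 115)
a = 43 (a = 16 + 27 = 43)
-20 + S*a = -20 + 115*43 = -20 + 4945 = 4925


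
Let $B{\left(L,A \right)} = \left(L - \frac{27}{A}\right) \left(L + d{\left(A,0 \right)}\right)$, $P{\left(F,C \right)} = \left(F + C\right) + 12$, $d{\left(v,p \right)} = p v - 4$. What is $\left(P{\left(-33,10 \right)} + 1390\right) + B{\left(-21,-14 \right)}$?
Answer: $\frac{25981}{14} \approx 1855.8$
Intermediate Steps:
$d{\left(v,p \right)} = -4 + p v$
$P{\left(F,C \right)} = 12 + C + F$ ($P{\left(F,C \right)} = \left(C + F\right) + 12 = 12 + C + F$)
$B{\left(L,A \right)} = \left(-4 + L\right) \left(L - \frac{27}{A}\right)$ ($B{\left(L,A \right)} = \left(L - \frac{27}{A}\right) \left(L - \left(4 + 0 A\right)\right) = \left(L - \frac{27}{A}\right) \left(L + \left(-4 + 0\right)\right) = \left(L - \frac{27}{A}\right) \left(L - 4\right) = \left(L - \frac{27}{A}\right) \left(-4 + L\right) = \left(-4 + L\right) \left(L - \frac{27}{A}\right)$)
$\left(P{\left(-33,10 \right)} + 1390\right) + B{\left(-21,-14 \right)} = \left(\left(12 + 10 - 33\right) + 1390\right) + \frac{108 - -567 - - 294 \left(-4 - 21\right)}{-14} = \left(-11 + 1390\right) - \frac{108 + 567 - \left(-294\right) \left(-25\right)}{14} = 1379 - \frac{108 + 567 - 7350}{14} = 1379 - - \frac{6675}{14} = 1379 + \frac{6675}{14} = \frac{25981}{14}$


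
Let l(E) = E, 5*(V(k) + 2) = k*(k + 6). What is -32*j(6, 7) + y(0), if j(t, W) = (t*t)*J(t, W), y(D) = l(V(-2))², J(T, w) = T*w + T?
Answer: -1382076/25 ≈ -55283.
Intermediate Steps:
J(T, w) = T + T*w
V(k) = -2 + k*(6 + k)/5 (V(k) = -2 + (k*(k + 6))/5 = -2 + (k*(6 + k))/5 = -2 + k*(6 + k)/5)
y(D) = 324/25 (y(D) = (-2 + (⅕)*(-2)² + (6/5)*(-2))² = (-2 + (⅕)*4 - 12/5)² = (-2 + ⅘ - 12/5)² = (-18/5)² = 324/25)
j(t, W) = t³*(1 + W) (j(t, W) = (t*t)*(t*(1 + W)) = t²*(t*(1 + W)) = t³*(1 + W))
-32*j(6, 7) + y(0) = -32*6³*(1 + 7) + 324/25 = -6912*8 + 324/25 = -32*1728 + 324/25 = -55296 + 324/25 = -1382076/25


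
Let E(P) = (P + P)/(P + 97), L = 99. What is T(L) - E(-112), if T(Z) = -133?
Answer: -2219/15 ≈ -147.93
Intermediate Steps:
E(P) = 2*P/(97 + P) (E(P) = (2*P)/(97 + P) = 2*P/(97 + P))
T(L) - E(-112) = -133 - 2*(-112)/(97 - 112) = -133 - 2*(-112)/(-15) = -133 - 2*(-112)*(-1)/15 = -133 - 1*224/15 = -133 - 224/15 = -2219/15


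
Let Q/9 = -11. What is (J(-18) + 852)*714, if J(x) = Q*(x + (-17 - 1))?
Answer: 3153024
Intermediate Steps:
Q = -99 (Q = 9*(-11) = -99)
J(x) = 1782 - 99*x (J(x) = -99*(x + (-17 - 1)) = -99*(x - 18) = -99*(-18 + x) = 1782 - 99*x)
(J(-18) + 852)*714 = ((1782 - 99*(-18)) + 852)*714 = ((1782 + 1782) + 852)*714 = (3564 + 852)*714 = 4416*714 = 3153024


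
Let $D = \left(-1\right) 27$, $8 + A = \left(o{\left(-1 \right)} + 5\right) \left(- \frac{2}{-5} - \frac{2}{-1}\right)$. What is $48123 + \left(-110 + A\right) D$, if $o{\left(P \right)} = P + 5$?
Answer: $\frac{253629}{5} \approx 50726.0$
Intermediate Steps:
$o{\left(P \right)} = 5 + P$
$A = \frac{68}{5}$ ($A = -8 + \left(\left(5 - 1\right) + 5\right) \left(- \frac{2}{-5} - \frac{2}{-1}\right) = -8 + \left(4 + 5\right) \left(\left(-2\right) \left(- \frac{1}{5}\right) - -2\right) = -8 + 9 \left(\frac{2}{5} + 2\right) = -8 + 9 \cdot \frac{12}{5} = -8 + \frac{108}{5} = \frac{68}{5} \approx 13.6$)
$D = -27$
$48123 + \left(-110 + A\right) D = 48123 + \left(-110 + \frac{68}{5}\right) \left(-27\right) = 48123 - - \frac{13014}{5} = 48123 + \frac{13014}{5} = \frac{253629}{5}$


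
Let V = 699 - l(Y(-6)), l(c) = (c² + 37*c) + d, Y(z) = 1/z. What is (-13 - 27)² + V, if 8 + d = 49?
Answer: 81509/36 ≈ 2264.1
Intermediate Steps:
d = 41 (d = -8 + 49 = 41)
l(c) = 41 + c² + 37*c (l(c) = (c² + 37*c) + 41 = 41 + c² + 37*c)
V = 23909/36 (V = 699 - (41 + (1/(-6))² + 37/(-6)) = 699 - (41 + (-⅙)² + 37*(-⅙)) = 699 - (41 + 1/36 - 37/6) = 699 - 1*1255/36 = 699 - 1255/36 = 23909/36 ≈ 664.14)
(-13 - 27)² + V = (-13 - 27)² + 23909/36 = (-40)² + 23909/36 = 1600 + 23909/36 = 81509/36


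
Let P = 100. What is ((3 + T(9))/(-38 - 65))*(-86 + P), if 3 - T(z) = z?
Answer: 42/103 ≈ 0.40777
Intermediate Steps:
T(z) = 3 - z
((3 + T(9))/(-38 - 65))*(-86 + P) = ((3 + (3 - 1*9))/(-38 - 65))*(-86 + 100) = ((3 + (3 - 9))/(-103))*14 = ((3 - 6)*(-1/103))*14 = -3*(-1/103)*14 = (3/103)*14 = 42/103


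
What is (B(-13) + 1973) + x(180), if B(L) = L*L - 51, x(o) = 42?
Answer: 2133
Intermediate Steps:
B(L) = -51 + L² (B(L) = L² - 51 = -51 + L²)
(B(-13) + 1973) + x(180) = ((-51 + (-13)²) + 1973) + 42 = ((-51 + 169) + 1973) + 42 = (118 + 1973) + 42 = 2091 + 42 = 2133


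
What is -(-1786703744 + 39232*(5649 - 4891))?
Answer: 1756965888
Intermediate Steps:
-(-1786703744 + 39232*(5649 - 4891)) = -39232/(1/((758 - 2790) - 42752)) = -39232/(1/(-2032 - 42752)) = -39232/(1/(-44784)) = -39232/(-1/44784) = -39232*(-44784) = 1756965888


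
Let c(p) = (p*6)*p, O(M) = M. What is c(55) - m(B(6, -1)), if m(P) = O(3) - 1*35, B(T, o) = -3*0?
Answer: 18182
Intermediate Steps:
B(T, o) = 0
c(p) = 6*p² (c(p) = (6*p)*p = 6*p²)
m(P) = -32 (m(P) = 3 - 1*35 = 3 - 35 = -32)
c(55) - m(B(6, -1)) = 6*55² - 1*(-32) = 6*3025 + 32 = 18150 + 32 = 18182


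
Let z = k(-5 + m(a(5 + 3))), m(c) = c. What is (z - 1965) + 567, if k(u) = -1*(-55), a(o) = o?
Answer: -1343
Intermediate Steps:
k(u) = 55
z = 55
(z - 1965) + 567 = (55 - 1965) + 567 = -1910 + 567 = -1343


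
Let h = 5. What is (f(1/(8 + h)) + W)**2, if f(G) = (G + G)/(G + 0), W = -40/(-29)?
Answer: 9604/841 ≈ 11.420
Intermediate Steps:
W = 40/29 (W = -40*(-1/29) = 40/29 ≈ 1.3793)
f(G) = 2 (f(G) = (2*G)/G = 2)
(f(1/(8 + h)) + W)**2 = (2 + 40/29)**2 = (98/29)**2 = 9604/841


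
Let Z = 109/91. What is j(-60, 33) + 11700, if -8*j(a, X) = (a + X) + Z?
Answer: 2129987/182 ≈ 11703.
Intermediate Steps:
Z = 109/91 (Z = 109*(1/91) = 109/91 ≈ 1.1978)
j(a, X) = -109/728 - X/8 - a/8 (j(a, X) = -((a + X) + 109/91)/8 = -((X + a) + 109/91)/8 = -(109/91 + X + a)/8 = -109/728 - X/8 - a/8)
j(-60, 33) + 11700 = (-109/728 - ⅛*33 - ⅛*(-60)) + 11700 = (-109/728 - 33/8 + 15/2) + 11700 = 587/182 + 11700 = 2129987/182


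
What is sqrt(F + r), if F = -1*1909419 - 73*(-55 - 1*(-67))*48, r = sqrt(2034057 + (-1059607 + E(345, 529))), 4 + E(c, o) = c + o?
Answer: sqrt(-1951467 + 2*sqrt(243830)) ≈ 1396.6*I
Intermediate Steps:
E(c, o) = -4 + c + o (E(c, o) = -4 + (c + o) = -4 + c + o)
r = 2*sqrt(243830) (r = sqrt(2034057 + (-1059607 + (-4 + 345 + 529))) = sqrt(2034057 + (-1059607 + 870)) = sqrt(2034057 - 1058737) = sqrt(975320) = 2*sqrt(243830) ≈ 987.58)
F = -1951467 (F = -1909419 - 73*(-55 + 67)*48 = -1909419 - 73*12*48 = -1909419 - 876*48 = -1909419 - 1*42048 = -1909419 - 42048 = -1951467)
sqrt(F + r) = sqrt(-1951467 + 2*sqrt(243830))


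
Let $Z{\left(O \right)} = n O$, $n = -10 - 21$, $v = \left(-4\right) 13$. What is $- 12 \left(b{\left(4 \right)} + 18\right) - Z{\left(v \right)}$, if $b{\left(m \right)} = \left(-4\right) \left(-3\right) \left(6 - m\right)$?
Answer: $-2116$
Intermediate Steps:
$v = -52$
$n = -31$ ($n = -10 - 21 = -31$)
$Z{\left(O \right)} = - 31 O$
$b{\left(m \right)} = 72 - 12 m$ ($b{\left(m \right)} = 12 \left(6 - m\right) = 72 - 12 m$)
$- 12 \left(b{\left(4 \right)} + 18\right) - Z{\left(v \right)} = - 12 \left(\left(72 - 48\right) + 18\right) - \left(-31\right) \left(-52\right) = - 12 \left(\left(72 - 48\right) + 18\right) - 1612 = - 12 \left(24 + 18\right) - 1612 = \left(-12\right) 42 - 1612 = -504 - 1612 = -2116$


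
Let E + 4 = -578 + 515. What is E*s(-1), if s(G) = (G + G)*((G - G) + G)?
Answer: -134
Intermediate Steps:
E = -67 (E = -4 + (-578 + 515) = -4 - 63 = -67)
s(G) = 2*G² (s(G) = (2*G)*(0 + G) = (2*G)*G = 2*G²)
E*s(-1) = -134*(-1)² = -134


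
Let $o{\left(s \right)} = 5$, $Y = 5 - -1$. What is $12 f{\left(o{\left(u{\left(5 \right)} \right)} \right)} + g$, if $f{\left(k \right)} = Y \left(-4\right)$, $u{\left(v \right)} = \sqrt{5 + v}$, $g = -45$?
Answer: $-333$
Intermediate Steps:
$Y = 6$ ($Y = 5 + 1 = 6$)
$f{\left(k \right)} = -24$ ($f{\left(k \right)} = 6 \left(-4\right) = -24$)
$12 f{\left(o{\left(u{\left(5 \right)} \right)} \right)} + g = 12 \left(-24\right) - 45 = -288 - 45 = -333$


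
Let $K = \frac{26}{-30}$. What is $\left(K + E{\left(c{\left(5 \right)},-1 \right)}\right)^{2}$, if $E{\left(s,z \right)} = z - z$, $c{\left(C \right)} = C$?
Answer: $\frac{169}{225} \approx 0.75111$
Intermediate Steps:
$K = - \frac{13}{15}$ ($K = 26 \left(- \frac{1}{30}\right) = - \frac{13}{15} \approx -0.86667$)
$E{\left(s,z \right)} = 0$
$\left(K + E{\left(c{\left(5 \right)},-1 \right)}\right)^{2} = \left(- \frac{13}{15} + 0\right)^{2} = \left(- \frac{13}{15}\right)^{2} = \frac{169}{225}$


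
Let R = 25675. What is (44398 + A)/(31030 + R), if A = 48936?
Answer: 93334/56705 ≈ 1.6460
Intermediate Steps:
(44398 + A)/(31030 + R) = (44398 + 48936)/(31030 + 25675) = 93334/56705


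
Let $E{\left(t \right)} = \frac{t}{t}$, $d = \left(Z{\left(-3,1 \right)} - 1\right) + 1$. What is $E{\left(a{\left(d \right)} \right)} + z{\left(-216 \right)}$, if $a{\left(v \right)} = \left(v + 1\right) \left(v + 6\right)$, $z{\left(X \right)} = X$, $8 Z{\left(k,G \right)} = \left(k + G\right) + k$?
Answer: $-215$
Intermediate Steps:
$Z{\left(k,G \right)} = \frac{k}{4} + \frac{G}{8}$ ($Z{\left(k,G \right)} = \frac{\left(k + G\right) + k}{8} = \frac{\left(G + k\right) + k}{8} = \frac{G + 2 k}{8} = \frac{k}{4} + \frac{G}{8}$)
$d = - \frac{5}{8}$ ($d = \left(\left(\frac{1}{4} \left(-3\right) + \frac{1}{8} \cdot 1\right) - 1\right) + 1 = \left(\left(- \frac{3}{4} + \frac{1}{8}\right) - 1\right) + 1 = \left(- \frac{5}{8} - 1\right) + 1 = - \frac{13}{8} + 1 = - \frac{5}{8} \approx -0.625$)
$a{\left(v \right)} = \left(1 + v\right) \left(6 + v\right)$
$E{\left(t \right)} = 1$
$E{\left(a{\left(d \right)} \right)} + z{\left(-216 \right)} = 1 - 216 = -215$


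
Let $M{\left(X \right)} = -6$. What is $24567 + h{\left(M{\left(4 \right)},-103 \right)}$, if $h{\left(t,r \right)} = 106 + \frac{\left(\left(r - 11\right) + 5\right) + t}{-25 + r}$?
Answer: $\frac{3158259}{128} \approx 24674.0$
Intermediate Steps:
$h{\left(t,r \right)} = 106 + \frac{-6 + r + t}{-25 + r}$ ($h{\left(t,r \right)} = 106 + \frac{\left(\left(-11 + r\right) + 5\right) + t}{-25 + r} = 106 + \frac{\left(-6 + r\right) + t}{-25 + r} = 106 + \frac{-6 + r + t}{-25 + r}$)
$24567 + h{\left(M{\left(4 \right)},-103 \right)} = 24567 + \frac{-2656 - 6 + 107 \left(-103\right)}{-25 - 103} = 24567 + \frac{-2656 - 6 - 11021}{-128} = 24567 - - \frac{13683}{128} = 24567 + \frac{13683}{128} = \frac{3158259}{128}$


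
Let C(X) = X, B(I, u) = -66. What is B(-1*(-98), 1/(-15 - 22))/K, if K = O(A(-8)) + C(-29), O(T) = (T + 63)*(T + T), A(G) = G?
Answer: 22/303 ≈ 0.072607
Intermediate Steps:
O(T) = 2*T*(63 + T) (O(T) = (63 + T)*(2*T) = 2*T*(63 + T))
K = -909 (K = 2*(-8)*(63 - 8) - 29 = 2*(-8)*55 - 29 = -880 - 29 = -909)
B(-1*(-98), 1/(-15 - 22))/K = -66/(-909) = -66*(-1/909) = 22/303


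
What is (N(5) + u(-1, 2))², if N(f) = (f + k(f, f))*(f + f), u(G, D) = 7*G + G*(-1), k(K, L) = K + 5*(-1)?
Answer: 1936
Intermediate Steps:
k(K, L) = -5 + K (k(K, L) = K - 5 = -5 + K)
u(G, D) = 6*G (u(G, D) = 7*G - G = 6*G)
N(f) = 2*f*(-5 + 2*f) (N(f) = (f + (-5 + f))*(f + f) = (-5 + 2*f)*(2*f) = 2*f*(-5 + 2*f))
(N(5) + u(-1, 2))² = (2*5*(-5 + 2*5) + 6*(-1))² = (2*5*(-5 + 10) - 6)² = (2*5*5 - 6)² = (50 - 6)² = 44² = 1936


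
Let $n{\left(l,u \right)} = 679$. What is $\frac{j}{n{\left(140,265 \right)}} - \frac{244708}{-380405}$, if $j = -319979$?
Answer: $- \frac{121555454763}{258294995} \approx -470.61$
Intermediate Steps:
$\frac{j}{n{\left(140,265 \right)}} - \frac{244708}{-380405} = - \frac{319979}{679} - \frac{244708}{-380405} = \left(-319979\right) \frac{1}{679} - - \frac{244708}{380405} = - \frac{319979}{679} + \frac{244708}{380405} = - \frac{121555454763}{258294995}$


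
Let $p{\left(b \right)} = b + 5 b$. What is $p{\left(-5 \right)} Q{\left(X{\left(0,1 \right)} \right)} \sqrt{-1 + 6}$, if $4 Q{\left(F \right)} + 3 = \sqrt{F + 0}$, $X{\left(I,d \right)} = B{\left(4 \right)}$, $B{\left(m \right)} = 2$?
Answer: $\frac{15 \sqrt{5} \left(3 - \sqrt{2}\right)}{2} \approx 26.594$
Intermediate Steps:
$X{\left(I,d \right)} = 2$
$Q{\left(F \right)} = - \frac{3}{4} + \frac{\sqrt{F}}{4}$ ($Q{\left(F \right)} = - \frac{3}{4} + \frac{\sqrt{F + 0}}{4} = - \frac{3}{4} + \frac{\sqrt{F}}{4}$)
$p{\left(b \right)} = 6 b$
$p{\left(-5 \right)} Q{\left(X{\left(0,1 \right)} \right)} \sqrt{-1 + 6} = 6 \left(-5\right) \left(- \frac{3}{4} + \frac{\sqrt{2}}{4}\right) \sqrt{-1 + 6} = - 30 \left(- \frac{3}{4} + \frac{\sqrt{2}}{4}\right) \sqrt{5} = \left(\frac{45}{2} - \frac{15 \sqrt{2}}{2}\right) \sqrt{5} = \sqrt{5} \left(\frac{45}{2} - \frac{15 \sqrt{2}}{2}\right)$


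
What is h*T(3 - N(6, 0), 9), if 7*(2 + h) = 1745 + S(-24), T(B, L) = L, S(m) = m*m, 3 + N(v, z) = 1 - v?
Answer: 20763/7 ≈ 2966.1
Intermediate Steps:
N(v, z) = -2 - v (N(v, z) = -3 + (1 - v) = -2 - v)
S(m) = m²
h = 2307/7 (h = -2 + (1745 + (-24)²)/7 = -2 + (1745 + 576)/7 = -2 + (⅐)*2321 = -2 + 2321/7 = 2307/7 ≈ 329.57)
h*T(3 - N(6, 0), 9) = (2307/7)*9 = 20763/7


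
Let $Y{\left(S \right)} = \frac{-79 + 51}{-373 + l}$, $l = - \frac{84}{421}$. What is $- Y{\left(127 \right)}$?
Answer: $- \frac{11788}{157117} \approx -0.075027$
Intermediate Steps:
$l = - \frac{84}{421}$ ($l = \left(-84\right) \frac{1}{421} = - \frac{84}{421} \approx -0.19952$)
$Y{\left(S \right)} = \frac{11788}{157117}$ ($Y{\left(S \right)} = \frac{-79 + 51}{-373 - \frac{84}{421}} = - \frac{28}{- \frac{157117}{421}} = \left(-28\right) \left(- \frac{421}{157117}\right) = \frac{11788}{157117}$)
$- Y{\left(127 \right)} = \left(-1\right) \frac{11788}{157117} = - \frac{11788}{157117}$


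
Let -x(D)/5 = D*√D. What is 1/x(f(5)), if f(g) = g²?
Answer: -1/625 ≈ -0.0016000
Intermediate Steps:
x(D) = -5*D^(3/2) (x(D) = -5*D*√D = -5*D^(3/2))
1/x(f(5)) = 1/(-5*(5²)^(3/2)) = 1/(-5*25^(3/2)) = 1/(-5*125) = 1/(-625) = -1/625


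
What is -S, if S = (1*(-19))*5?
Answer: 95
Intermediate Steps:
S = -95 (S = -19*5 = -95)
-S = -1*(-95) = 95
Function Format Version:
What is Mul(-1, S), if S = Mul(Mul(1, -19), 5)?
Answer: 95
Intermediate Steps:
S = -95 (S = Mul(-19, 5) = -95)
Mul(-1, S) = Mul(-1, -95) = 95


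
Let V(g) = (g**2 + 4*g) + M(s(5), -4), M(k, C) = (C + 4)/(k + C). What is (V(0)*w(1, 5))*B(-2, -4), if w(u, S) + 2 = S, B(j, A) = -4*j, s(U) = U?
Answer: 0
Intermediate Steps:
w(u, S) = -2 + S
M(k, C) = (4 + C)/(C + k)
V(g) = g**2 + 4*g (V(g) = (g**2 + 4*g) + (4 - 4)/(-4 + 5) = (g**2 + 4*g) + 0/1 = (g**2 + 4*g) + 1*0 = (g**2 + 4*g) + 0 = g**2 + 4*g)
(V(0)*w(1, 5))*B(-2, -4) = ((0*(4 + 0))*(-2 + 5))*(-4*(-2)) = ((0*4)*3)*8 = (0*3)*8 = 0*8 = 0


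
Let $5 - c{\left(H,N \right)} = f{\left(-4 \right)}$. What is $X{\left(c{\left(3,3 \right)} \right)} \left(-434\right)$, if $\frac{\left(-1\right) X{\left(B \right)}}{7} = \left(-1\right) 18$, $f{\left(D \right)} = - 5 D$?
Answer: $-54684$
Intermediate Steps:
$c{\left(H,N \right)} = -15$ ($c{\left(H,N \right)} = 5 - \left(-5\right) \left(-4\right) = 5 - 20 = -15$)
$X{\left(B \right)} = 126$ ($X{\left(B \right)} = - 7 \left(\left(-1\right) 18\right) = \left(-7\right) \left(-18\right) = 126$)
$X{\left(c{\left(3,3 \right)} \right)} \left(-434\right) = 126 \left(-434\right) = -54684$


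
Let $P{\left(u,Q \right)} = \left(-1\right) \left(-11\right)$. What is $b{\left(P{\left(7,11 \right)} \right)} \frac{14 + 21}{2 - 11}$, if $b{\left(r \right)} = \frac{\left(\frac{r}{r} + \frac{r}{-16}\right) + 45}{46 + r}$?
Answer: $- \frac{25375}{8208} \approx -3.0915$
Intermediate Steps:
$P{\left(u,Q \right)} = 11$
$b{\left(r \right)} = \frac{46 - \frac{r}{16}}{46 + r}$ ($b{\left(r \right)} = \frac{\left(1 + r \left(- \frac{1}{16}\right)\right) + 45}{46 + r} = \frac{\left(1 - \frac{r}{16}\right) + 45}{46 + r} = \frac{46 - \frac{r}{16}}{46 + r}$)
$b{\left(P{\left(7,11 \right)} \right)} \frac{14 + 21}{2 - 11} = \frac{736 - 11}{16 \left(46 + 11\right)} \frac{14 + 21}{2 - 11} = \frac{736 - 11}{16 \cdot 57} \frac{35}{-9} = \frac{1}{16} \cdot \frac{1}{57} \cdot 725 \cdot 35 \left(- \frac{1}{9}\right) = \frac{725}{912} \left(- \frac{35}{9}\right) = - \frac{25375}{8208}$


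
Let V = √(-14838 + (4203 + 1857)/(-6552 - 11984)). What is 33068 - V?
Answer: 33068 - I*√318637579638/4634 ≈ 33068.0 - 121.81*I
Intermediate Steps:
V = I*√318637579638/4634 (V = √(-14838 + 6060/(-18536)) = √(-14838 + 6060*(-1/18536)) = √(-14838 - 1515/4634) = √(-68760807/4634) = I*√318637579638/4634 ≈ 121.81*I)
33068 - V = 33068 - I*√318637579638/4634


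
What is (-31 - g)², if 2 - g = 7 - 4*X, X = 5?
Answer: 2116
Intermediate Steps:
g = 15 (g = 2 - (7 - 4*5) = 2 - (7 - 20) = 2 - 1*(-13) = 2 + 13 = 15)
(-31 - g)² = (-31 - 1*15)² = (-31 - 15)² = (-46)² = 2116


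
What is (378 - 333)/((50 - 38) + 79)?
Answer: 45/91 ≈ 0.49451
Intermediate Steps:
(378 - 333)/((50 - 38) + 79) = 45/(12 + 79) = 45/91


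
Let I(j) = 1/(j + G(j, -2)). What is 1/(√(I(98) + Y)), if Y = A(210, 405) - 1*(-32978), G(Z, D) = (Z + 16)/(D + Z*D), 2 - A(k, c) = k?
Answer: √338718199345/105355583 ≈ 0.0055241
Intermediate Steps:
A(k, c) = 2 - k
G(Z, D) = (16 + Z)/(D + D*Z)
Y = 32770 (Y = (2 - 1*210) - 1*(-32978) = (2 - 210) + 32978 = -208 + 32978 = 32770)
I(j) = 1/(j - (16 + j)/(2*(1 + j))) (I(j) = 1/(j + (16 + j)/((-2)*(1 + j))) = 1/(j - (16 + j)/(2*(1 + j))))
1/(√(I(98) + Y)) = 1/(√(2*(1 + 98)/(-16 + 98 + 2*98²) + 32770)) = 1/(√(2*99/(-16 + 98 + 2*9604) + 32770)) = 1/(√(2*99/(-16 + 98 + 19208) + 32770)) = 1/(√(2*99/19290 + 32770)) = 1/(√(2*(1/19290)*99 + 32770)) = 1/(√(33/3215 + 32770)) = 1/(√(105355583/3215)) = 1/(√338718199345/3215) = √338718199345/105355583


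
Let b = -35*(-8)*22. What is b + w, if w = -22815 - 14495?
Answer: -31150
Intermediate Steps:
b = 6160 (b = 280*22 = 6160)
w = -37310
b + w = 6160 - 37310 = -31150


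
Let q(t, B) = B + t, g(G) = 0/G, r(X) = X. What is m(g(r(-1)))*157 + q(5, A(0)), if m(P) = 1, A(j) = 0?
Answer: 162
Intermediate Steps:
g(G) = 0
m(g(r(-1)))*157 + q(5, A(0)) = 1*157 + (0 + 5) = 157 + 5 = 162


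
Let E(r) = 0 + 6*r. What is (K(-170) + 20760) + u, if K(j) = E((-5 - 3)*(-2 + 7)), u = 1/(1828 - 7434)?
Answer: 115035119/5606 ≈ 20520.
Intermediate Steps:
u = -1/5606 (u = 1/(-5606) = -1/5606 ≈ -0.00017838)
E(r) = 6*r
K(j) = -240 (K(j) = 6*((-5 - 3)*(-2 + 7)) = 6*(-8*5) = 6*(-40) = -240)
(K(-170) + 20760) + u = (-240 + 20760) - 1/5606 = 20520 - 1/5606 = 115035119/5606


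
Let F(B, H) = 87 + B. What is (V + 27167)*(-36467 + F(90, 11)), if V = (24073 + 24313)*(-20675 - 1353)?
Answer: 38678594771890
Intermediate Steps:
V = -1065846808 (V = 48386*(-22028) = -1065846808)
(V + 27167)*(-36467 + F(90, 11)) = (-1065846808 + 27167)*(-36467 + (87 + 90)) = -1065819641*(-36467 + 177) = -1065819641*(-36290) = 38678594771890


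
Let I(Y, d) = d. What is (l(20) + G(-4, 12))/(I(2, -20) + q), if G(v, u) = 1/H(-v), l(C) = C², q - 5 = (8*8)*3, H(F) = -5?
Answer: 1999/885 ≈ 2.2588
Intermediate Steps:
q = 197 (q = 5 + (8*8)*3 = 5 + 64*3 = 5 + 192 = 197)
G(v, u) = -⅕ (G(v, u) = 1/(-5) = -⅕)
(l(20) + G(-4, 12))/(I(2, -20) + q) = (20² - ⅕)/(-20 + 197) = (400 - ⅕)/177 = (1999/5)*(1/177) = 1999/885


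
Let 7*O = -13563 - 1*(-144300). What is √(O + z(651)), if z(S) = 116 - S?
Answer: 4*√55559/7 ≈ 134.69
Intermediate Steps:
O = 130737/7 (O = (-13563 - 1*(-144300))/7 = (-13563 + 144300)/7 = (⅐)*130737 = 130737/7 ≈ 18677.)
√(O + z(651)) = √(130737/7 + (116 - 1*651)) = √(130737/7 + (116 - 651)) = √(130737/7 - 535) = √(126992/7) = 4*√55559/7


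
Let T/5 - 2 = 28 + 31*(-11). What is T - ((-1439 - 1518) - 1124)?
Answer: 2526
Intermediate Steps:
T = -1555 (T = 10 + 5*(28 + 31*(-11)) = 10 + 5*(28 - 341) = 10 + 5*(-313) = 10 - 1565 = -1555)
T - ((-1439 - 1518) - 1124) = -1555 - ((-1439 - 1518) - 1124) = -1555 - (-2957 - 1124) = -1555 - 1*(-4081) = -1555 + 4081 = 2526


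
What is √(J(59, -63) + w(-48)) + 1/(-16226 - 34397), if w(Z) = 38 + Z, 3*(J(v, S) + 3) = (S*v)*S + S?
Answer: -1/50623 + √78023 ≈ 279.33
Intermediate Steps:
J(v, S) = -3 + S/3 + v*S²/3 (J(v, S) = -3 + ((S*v)*S + S)/3 = -3 + (v*S² + S)/3 = -3 + (S + v*S²)/3 = -3 + (S/3 + v*S²/3) = -3 + S/3 + v*S²/3)
√(J(59, -63) + w(-48)) + 1/(-16226 - 34397) = √((-3 + (⅓)*(-63) + (⅓)*59*(-63)²) + (38 - 48)) + 1/(-16226 - 34397) = √((-3 - 21 + (⅓)*59*3969) - 10) + 1/(-50623) = √((-3 - 21 + 78057) - 10) - 1/50623 = √(78033 - 10) - 1/50623 = √78023 - 1/50623 = -1/50623 + √78023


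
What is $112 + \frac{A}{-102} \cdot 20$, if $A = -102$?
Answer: $132$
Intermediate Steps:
$112 + \frac{A}{-102} \cdot 20 = 112 + - \frac{102}{-102} \cdot 20 = 112 + \left(-102\right) \left(- \frac{1}{102}\right) 20 = 112 + 1 \cdot 20 = 112 + 20 = 132$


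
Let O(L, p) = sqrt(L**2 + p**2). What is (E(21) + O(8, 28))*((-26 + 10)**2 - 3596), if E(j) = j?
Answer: -70140 - 13360*sqrt(53) ≈ -1.6740e+5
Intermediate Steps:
(E(21) + O(8, 28))*((-26 + 10)**2 - 3596) = (21 + sqrt(8**2 + 28**2))*((-26 + 10)**2 - 3596) = (21 + sqrt(64 + 784))*((-16)**2 - 3596) = (21 + sqrt(848))*(256 - 3596) = (21 + 4*sqrt(53))*(-3340) = -70140 - 13360*sqrt(53)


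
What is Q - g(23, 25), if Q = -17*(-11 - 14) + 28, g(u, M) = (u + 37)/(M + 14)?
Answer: 5869/13 ≈ 451.46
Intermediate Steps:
g(u, M) = (37 + u)/(14 + M)
Q = 453 (Q = -17*(-25) + 28 = 425 + 28 = 453)
Q - g(23, 25) = 453 - (37 + 23)/(14 + 25) = 453 - 60/39 = 453 - 1*20/13 = 453 - 20/13 = 5869/13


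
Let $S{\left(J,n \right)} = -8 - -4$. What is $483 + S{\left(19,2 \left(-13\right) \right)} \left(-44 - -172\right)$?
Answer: $-29$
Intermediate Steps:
$S{\left(J,n \right)} = -4$ ($S{\left(J,n \right)} = -8 + 4 = -4$)
$483 + S{\left(19,2 \left(-13\right) \right)} \left(-44 - -172\right) = 483 - 4 \left(-44 - -172\right) = 483 - 4 \left(-44 + 172\right) = 483 - 512 = -29$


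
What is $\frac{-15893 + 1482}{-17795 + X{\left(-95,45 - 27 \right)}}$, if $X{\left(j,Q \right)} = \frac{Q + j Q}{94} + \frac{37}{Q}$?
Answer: $\frac{259398}{320597} \approx 0.80911$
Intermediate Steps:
$X{\left(j,Q \right)} = \frac{37}{Q} + \frac{Q}{94} + \frac{Q j}{94}$ ($X{\left(j,Q \right)} = \left(Q + Q j\right) \frac{1}{94} + \frac{37}{Q} = \left(\frac{Q}{94} + \frac{Q j}{94}\right) + \frac{37}{Q} = \frac{37}{Q} + \frac{Q}{94} + \frac{Q j}{94}$)
$\frac{-15893 + 1482}{-17795 + X{\left(-95,45 - 27 \right)}} = \frac{-15893 + 1482}{-17795 + \frac{3478 + \left(45 - 27\right)^{2} \left(1 - 95\right)}{94 \left(45 - 27\right)}} = - \frac{14411}{-17795 + \frac{3478 + \left(45 - 27\right)^{2} \left(-94\right)}{94 \left(45 - 27\right)}} = - \frac{14411}{-17795 + \frac{3478 + 18^{2} \left(-94\right)}{94 \cdot 18}} = - \frac{14411}{-17795 + \frac{1}{94} \cdot \frac{1}{18} \left(3478 + 324 \left(-94\right)\right)} = - \frac{14411}{-17795 + \frac{1}{94} \cdot \frac{1}{18} \left(3478 - 30456\right)} = - \frac{14411}{-17795 + \frac{1}{94} \cdot \frac{1}{18} \left(-26978\right)} = - \frac{14411}{-17795 - \frac{287}{18}} = - \frac{14411}{- \frac{320597}{18}} = \left(-14411\right) \left(- \frac{18}{320597}\right) = \frac{259398}{320597}$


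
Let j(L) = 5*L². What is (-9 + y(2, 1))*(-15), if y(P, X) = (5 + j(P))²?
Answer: -9240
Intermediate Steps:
y(P, X) = (5 + 5*P²)²
(-9 + y(2, 1))*(-15) = (-9 + 25*(1 + 2²)²)*(-15) = (-9 + 25*(1 + 4)²)*(-15) = (-9 + 25*5²)*(-15) = (-9 + 25*25)*(-15) = (-9 + 625)*(-15) = 616*(-15) = -9240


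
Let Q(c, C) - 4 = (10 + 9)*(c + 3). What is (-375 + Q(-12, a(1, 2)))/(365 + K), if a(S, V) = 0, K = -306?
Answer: -542/59 ≈ -9.1864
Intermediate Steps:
Q(c, C) = 61 + 19*c (Q(c, C) = 4 + (10 + 9)*(c + 3) = 4 + 19*(3 + c) = 4 + (57 + 19*c) = 61 + 19*c)
(-375 + Q(-12, a(1, 2)))/(365 + K) = (-375 + (61 + 19*(-12)))/(365 - 306) = (-375 + (61 - 228))/59 = (-375 - 167)*(1/59) = -542*1/59 = -542/59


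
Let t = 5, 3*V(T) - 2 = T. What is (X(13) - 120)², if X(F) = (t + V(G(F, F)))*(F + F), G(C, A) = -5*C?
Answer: 287296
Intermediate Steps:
V(T) = ⅔ + T/3
X(F) = 2*F*(17/3 - 5*F/3) (X(F) = (5 + (⅔ + (-5*F)/3))*(F + F) = (5 + (⅔ - 5*F/3))*(2*F) = (17/3 - 5*F/3)*(2*F) = 2*F*(17/3 - 5*F/3))
(X(13) - 120)² = ((⅔)*13*(17 - 5*13) - 120)² = ((⅔)*13*(17 - 65) - 120)² = ((⅔)*13*(-48) - 120)² = (-416 - 120)² = (-536)² = 287296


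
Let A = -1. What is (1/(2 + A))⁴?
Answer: 1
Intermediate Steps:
(1/(2 + A))⁴ = (1/(2 - 1))⁴ = (1/1)⁴ = 1⁴ = 1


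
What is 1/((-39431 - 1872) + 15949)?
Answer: -1/25354 ≈ -3.9442e-5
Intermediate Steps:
1/((-39431 - 1872) + 15949) = 1/(-41303 + 15949) = 1/(-25354) = -1/25354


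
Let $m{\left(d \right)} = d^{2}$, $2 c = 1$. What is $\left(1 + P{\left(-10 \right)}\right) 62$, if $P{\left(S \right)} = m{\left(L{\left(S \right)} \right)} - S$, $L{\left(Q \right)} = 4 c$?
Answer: $930$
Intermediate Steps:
$c = \frac{1}{2}$ ($c = \frac{1}{2} \cdot 1 = \frac{1}{2} \approx 0.5$)
$L{\left(Q \right)} = 2$ ($L{\left(Q \right)} = 4 \cdot \frac{1}{2} = 2$)
$P{\left(S \right)} = 4 - S$ ($P{\left(S \right)} = 2^{2} - S = 4 - S$)
$\left(1 + P{\left(-10 \right)}\right) 62 = \left(1 + \left(4 - -10\right)\right) 62 = \left(1 + \left(4 + 10\right)\right) 62 = \left(1 + 14\right) 62 = 15 \cdot 62 = 930$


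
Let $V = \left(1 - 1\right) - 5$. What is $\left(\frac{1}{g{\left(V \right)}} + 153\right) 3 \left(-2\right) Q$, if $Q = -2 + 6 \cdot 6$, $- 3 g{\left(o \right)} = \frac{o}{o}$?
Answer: $-30600$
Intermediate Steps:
$V = -5$ ($V = 0 - 5 = -5$)
$g{\left(o \right)} = - \frac{1}{3}$ ($g{\left(o \right)} = - \frac{o \frac{1}{o}}{3} = \left(- \frac{1}{3}\right) 1 = - \frac{1}{3}$)
$Q = 34$ ($Q = -2 + 36 = 34$)
$\left(\frac{1}{g{\left(V \right)}} + 153\right) 3 \left(-2\right) Q = \left(\frac{1}{- \frac{1}{3}} + 153\right) 3 \left(-2\right) 34 = \left(-3 + 153\right) \left(\left(-6\right) 34\right) = 150 \left(-204\right) = -30600$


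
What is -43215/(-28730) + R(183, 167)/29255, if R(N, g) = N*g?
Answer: 428454471/168099230 ≈ 2.5488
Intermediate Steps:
-43215/(-28730) + R(183, 167)/29255 = -43215/(-28730) + (183*167)/29255 = -43215*(-1/28730) + 30561*(1/29255) = 8643/5746 + 30561/29255 = 428454471/168099230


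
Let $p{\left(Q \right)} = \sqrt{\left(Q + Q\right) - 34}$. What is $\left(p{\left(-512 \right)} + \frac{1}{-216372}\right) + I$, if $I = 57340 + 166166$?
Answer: $\frac{48360440231}{216372} + 23 i \sqrt{2} \approx 2.2351 \cdot 10^{5} + 32.527 i$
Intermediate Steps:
$I = 223506$
$p{\left(Q \right)} = \sqrt{-34 + 2 Q}$ ($p{\left(Q \right)} = \sqrt{2 Q - 34} = \sqrt{-34 + 2 Q}$)
$\left(p{\left(-512 \right)} + \frac{1}{-216372}\right) + I = \left(\sqrt{-34 + 2 \left(-512\right)} + \frac{1}{-216372}\right) + 223506 = \left(\sqrt{-34 - 1024} - \frac{1}{216372}\right) + 223506 = \left(\sqrt{-1058} - \frac{1}{216372}\right) + 223506 = \left(23 i \sqrt{2} - \frac{1}{216372}\right) + 223506 = \left(- \frac{1}{216372} + 23 i \sqrt{2}\right) + 223506 = \frac{48360440231}{216372} + 23 i \sqrt{2}$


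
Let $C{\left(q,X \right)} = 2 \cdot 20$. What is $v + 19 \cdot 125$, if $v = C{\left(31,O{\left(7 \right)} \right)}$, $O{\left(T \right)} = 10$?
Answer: $2415$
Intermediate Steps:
$C{\left(q,X \right)} = 40$
$v = 40$
$v + 19 \cdot 125 = 40 + 19 \cdot 125 = 40 + 2375 = 2415$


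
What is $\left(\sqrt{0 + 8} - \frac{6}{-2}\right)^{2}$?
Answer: $17 + 12 \sqrt{2} \approx 33.971$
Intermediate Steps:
$\left(\sqrt{0 + 8} - \frac{6}{-2}\right)^{2} = \left(\sqrt{8} - -3\right)^{2} = \left(2 \sqrt{2} + 3\right)^{2} = \left(3 + 2 \sqrt{2}\right)^{2}$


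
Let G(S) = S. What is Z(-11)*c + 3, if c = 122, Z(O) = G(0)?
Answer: 3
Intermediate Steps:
Z(O) = 0
Z(-11)*c + 3 = 0*122 + 3 = 0 + 3 = 3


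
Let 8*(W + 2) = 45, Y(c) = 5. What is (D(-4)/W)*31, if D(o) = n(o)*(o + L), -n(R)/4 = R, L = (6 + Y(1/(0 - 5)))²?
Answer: 464256/29 ≈ 16009.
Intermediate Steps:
W = 29/8 (W = -2 + (⅛)*45 = -2 + 45/8 = 29/8 ≈ 3.6250)
L = 121 (L = (6 + 5)² = 11² = 121)
n(R) = -4*R
D(o) = -4*o*(121 + o) (D(o) = (-4*o)*(o + 121) = (-4*o)*(121 + o) = -4*o*(121 + o))
(D(-4)/W)*31 = ((-4*(-4)*(121 - 4))/(29/8))*31 = (-4*(-4)*117*(8/29))*31 = (1872*(8/29))*31 = (14976/29)*31 = 464256/29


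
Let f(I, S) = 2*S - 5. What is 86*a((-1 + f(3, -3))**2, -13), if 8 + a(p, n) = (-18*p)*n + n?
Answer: 2896050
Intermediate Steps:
f(I, S) = -5 + 2*S
a(p, n) = -8 + n - 18*n*p (a(p, n) = -8 + ((-18*p)*n + n) = -8 + (-18*n*p + n) = -8 + (n - 18*n*p) = -8 + n - 18*n*p)
86*a((-1 + f(3, -3))**2, -13) = 86*(-8 - 13 - 18*(-13)*(-1 + (-5 + 2*(-3)))**2) = 86*(-8 - 13 - 18*(-13)*(-1 + (-5 - 6))**2) = 86*(-8 - 13 - 18*(-13)*(-1 - 11)**2) = 86*(-8 - 13 - 18*(-13)*(-12)**2) = 86*(-8 - 13 - 18*(-13)*144) = 86*(-8 - 13 + 33696) = 86*33675 = 2896050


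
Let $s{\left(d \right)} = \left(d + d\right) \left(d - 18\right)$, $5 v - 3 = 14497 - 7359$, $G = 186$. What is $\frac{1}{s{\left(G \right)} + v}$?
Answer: $\frac{5}{319621} \approx 1.5644 \cdot 10^{-5}$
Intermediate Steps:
$v = \frac{7141}{5}$ ($v = \frac{3}{5} + \frac{14497 - 7359}{5} = \frac{3}{5} + \frac{1}{5} \cdot 7138 = \frac{3}{5} + \frac{7138}{5} = \frac{7141}{5} \approx 1428.2$)
$s{\left(d \right)} = 2 d \left(-18 + d\right)$
$\frac{1}{s{\left(G \right)} + v} = \frac{1}{2 \cdot 186 \left(-18 + 186\right) + \frac{7141}{5}} = \frac{1}{2 \cdot 186 \cdot 168 + \frac{7141}{5}} = \frac{1}{62496 + \frac{7141}{5}} = \frac{1}{\frac{319621}{5}} = \frac{5}{319621}$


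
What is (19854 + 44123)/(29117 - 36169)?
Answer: -63977/7052 ≈ -9.0722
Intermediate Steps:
(19854 + 44123)/(29117 - 36169) = 63977/(-7052) = 63977*(-1/7052) = -63977/7052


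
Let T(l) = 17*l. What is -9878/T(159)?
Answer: -9878/2703 ≈ -3.6545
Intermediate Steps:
-9878/T(159) = -9878/(17*159) = -9878/2703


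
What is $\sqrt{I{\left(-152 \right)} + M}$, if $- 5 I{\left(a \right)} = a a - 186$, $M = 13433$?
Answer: $\frac{7 \sqrt{4515}}{5} \approx 94.071$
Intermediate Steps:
$I{\left(a \right)} = \frac{186}{5} - \frac{a^{2}}{5}$ ($I{\left(a \right)} = - \frac{a a - 186}{5} = - \frac{a^{2} - 186}{5} = - \frac{-186 + a^{2}}{5} = \frac{186}{5} - \frac{a^{2}}{5}$)
$\sqrt{I{\left(-152 \right)} + M} = \sqrt{\left(\frac{186}{5} - \frac{\left(-152\right)^{2}}{5}\right) + 13433} = \sqrt{\left(\frac{186}{5} - \frac{23104}{5}\right) + 13433} = \sqrt{- \frac{22918}{5} + 13433} = \sqrt{\frac{44247}{5}} = \frac{7 \sqrt{4515}}{5}$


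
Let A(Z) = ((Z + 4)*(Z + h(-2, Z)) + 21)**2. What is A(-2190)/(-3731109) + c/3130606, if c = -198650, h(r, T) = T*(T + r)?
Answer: -57405097798102119545674136/1946772037009 ≈ -2.9487e+13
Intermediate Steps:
A(Z) = (21 + (4 + Z)*(Z + Z*(-2 + Z)))**2 (A(Z) = ((Z + 4)*(Z + Z*(Z - 2)) + 21)**2 = ((4 + Z)*(Z + Z*(-2 + Z)) + 21)**2 = (21 + (4 + Z)*(Z + Z*(-2 + Z)))**2)
A(-2190)/(-3731109) + c/3130606 = (21 + (-2190)**3 - 4*(-2190) + 3*(-2190)**2)**2/(-3731109) - 198650/3130606 = (21 - 10503459000 + 8760 + 3*4796100)**2*(-1/3731109) - 198650*1/3130606 = (21 - 10503459000 + 8760 + 14388300)**2*(-1/3731109) - 99325/1565303 = (-10489061919)**2*(-1/3731109) - 99325/1565303 = 110020419940615962561*(-1/3731109) - 99325/1565303 = -36673473313538654187/1243703 - 99325/1565303 = -57405097798102119545674136/1946772037009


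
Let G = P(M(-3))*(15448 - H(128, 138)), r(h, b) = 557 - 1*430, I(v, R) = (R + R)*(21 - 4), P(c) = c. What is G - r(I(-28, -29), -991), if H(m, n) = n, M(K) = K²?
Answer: 137663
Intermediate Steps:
I(v, R) = 34*R (I(v, R) = (2*R)*17 = 34*R)
r(h, b) = 127 (r(h, b) = 557 - 430 = 127)
G = 137790 (G = (-3)²*(15448 - 1*138) = 9*(15448 - 138) = 9*15310 = 137790)
G - r(I(-28, -29), -991) = 137790 - 1*127 = 137790 - 127 = 137663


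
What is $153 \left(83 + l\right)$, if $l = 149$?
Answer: $35496$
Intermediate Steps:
$153 \left(83 + l\right) = 153 \left(83 + 149\right) = 153 \cdot 232 = 35496$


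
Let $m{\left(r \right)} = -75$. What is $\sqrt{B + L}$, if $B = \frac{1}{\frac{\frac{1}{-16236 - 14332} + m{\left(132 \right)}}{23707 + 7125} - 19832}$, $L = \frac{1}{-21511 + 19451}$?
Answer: $\frac{i \sqrt{2451950559330063873304771235}}{2139094663603110} \approx 0.023149 i$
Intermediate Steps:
$L = - \frac{1}{2060}$ ($L = \frac{1}{-2060} = - \frac{1}{2060} \approx -0.00048544$)
$B = - \frac{942472576}{18691118419833}$ ($B = \frac{1}{\frac{\frac{1}{-16236 - 14332} - 75}{23707 + 7125} - 19832} = \frac{1}{\frac{\frac{1}{-30568} - 75}{30832} - 19832} = \frac{1}{\left(- \frac{1}{30568} - 75\right) \frac{1}{30832} - 19832} = \frac{1}{\left(- \frac{2292601}{30568}\right) \frac{1}{30832} - 19832} = \frac{1}{- \frac{2292601}{942472576} - 19832} = \frac{1}{- \frac{18691118419833}{942472576}} = - \frac{942472576}{18691118419833} \approx -5.0424 \cdot 10^{-5}$)
$\sqrt{B + L} = \sqrt{- \frac{942472576}{18691118419833} - \frac{1}{2060}} = \sqrt{- \frac{20632611926393}{38503703944855980}} = \frac{i \sqrt{2451950559330063873304771235}}{2139094663603110}$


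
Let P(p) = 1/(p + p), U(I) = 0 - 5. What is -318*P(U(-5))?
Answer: 159/5 ≈ 31.800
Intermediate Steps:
U(I) = -5
P(p) = 1/(2*p)
-318*P(U(-5)) = -159/(-5) = -159*(-1)/5 = -318*(-⅒) = 159/5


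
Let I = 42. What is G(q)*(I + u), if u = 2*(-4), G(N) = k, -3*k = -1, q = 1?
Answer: 34/3 ≈ 11.333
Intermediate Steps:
k = ⅓ (k = -⅓*(-1) = ⅓ ≈ 0.33333)
G(N) = ⅓
u = -8
G(q)*(I + u) = (42 - 8)/3 = (⅓)*34 = 34/3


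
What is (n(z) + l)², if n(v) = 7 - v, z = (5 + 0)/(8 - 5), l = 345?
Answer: 1104601/9 ≈ 1.2273e+5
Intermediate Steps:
z = 5/3 ≈ 1.6667
(n(z) + l)² = ((7 - 1*5/3) + 345)² = ((7 - 5/3) + 345)² = (16/3 + 345)² = (1051/3)² = 1104601/9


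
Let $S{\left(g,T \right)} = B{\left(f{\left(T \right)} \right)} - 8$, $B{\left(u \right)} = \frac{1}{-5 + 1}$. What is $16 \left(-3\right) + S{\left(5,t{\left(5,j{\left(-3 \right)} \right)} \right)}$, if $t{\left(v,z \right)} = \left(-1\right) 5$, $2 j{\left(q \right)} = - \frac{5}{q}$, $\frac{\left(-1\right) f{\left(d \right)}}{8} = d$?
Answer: $- \frac{225}{4} \approx -56.25$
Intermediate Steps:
$f{\left(d \right)} = - 8 d$
$j{\left(q \right)} = - \frac{5}{2 q}$ ($j{\left(q \right)} = \frac{\left(-5\right) \frac{1}{q}}{2} = - \frac{5}{2 q}$)
$B{\left(u \right)} = - \frac{1}{4}$ ($B{\left(u \right)} = \frac{1}{-4} = - \frac{1}{4}$)
$t{\left(v,z \right)} = -5$
$S{\left(g,T \right)} = - \frac{33}{4}$ ($S{\left(g,T \right)} = - \frac{1}{4} - 8 = - \frac{33}{4}$)
$16 \left(-3\right) + S{\left(5,t{\left(5,j{\left(-3 \right)} \right)} \right)} = 16 \left(-3\right) - \frac{33}{4} = -48 - \frac{33}{4} = - \frac{225}{4}$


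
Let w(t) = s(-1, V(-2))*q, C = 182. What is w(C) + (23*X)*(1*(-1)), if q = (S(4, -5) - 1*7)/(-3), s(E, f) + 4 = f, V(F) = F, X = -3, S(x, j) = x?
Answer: 63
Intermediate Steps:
s(E, f) = -4 + f
q = 1 (q = (4 - 1*7)/(-3) = (4 - 7)*(-1/3) = -3*(-1/3) = 1)
w(t) = -6 (w(t) = (-4 - 2)*1 = -6*1 = -6)
w(C) + (23*X)*(1*(-1)) = -6 + (23*(-3))*(1*(-1)) = -6 - 69*(-1) = -6 + 69 = 63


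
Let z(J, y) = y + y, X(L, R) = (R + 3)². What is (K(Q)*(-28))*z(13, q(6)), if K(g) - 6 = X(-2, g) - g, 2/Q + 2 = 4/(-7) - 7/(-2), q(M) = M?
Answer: -1726704/169 ≈ -10217.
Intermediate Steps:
X(L, R) = (3 + R)²
z(J, y) = 2*y
Q = 28/13 (Q = 2/(-2 + (4/(-7) - 7/(-2))) = 2/(-2 + (4*(-⅐) - 7*(-½))) = 2/(-2 + (-4/7 + 7/2)) = 2/(-2 + 41/14) = 2/(13/14) = 2*(14/13) = 28/13 ≈ 2.1538)
K(g) = 6 + (3 + g)² - g (K(g) = 6 + ((3 + g)² - g) = 6 + (3 + g)² - g)
(K(Q)*(-28))*z(13, q(6)) = ((6 + (3 + 28/13)² - 1*28/13)*(-28))*(2*6) = ((6 + (67/13)² - 28/13)*(-28))*12 = ((6 + 4489/169 - 28/13)*(-28))*12 = ((5139/169)*(-28))*12 = -143892/169*12 = -1726704/169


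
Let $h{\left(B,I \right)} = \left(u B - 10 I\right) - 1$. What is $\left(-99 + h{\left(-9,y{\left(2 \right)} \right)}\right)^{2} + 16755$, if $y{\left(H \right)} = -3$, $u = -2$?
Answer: $19459$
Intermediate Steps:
$h{\left(B,I \right)} = -1 - 10 I - 2 B$ ($h{\left(B,I \right)} = \left(- 2 B - 10 I\right) - 1 = \left(- 10 I - 2 B\right) - 1 = -1 - 10 I - 2 B$)
$\left(-99 + h{\left(-9,y{\left(2 \right)} \right)}\right)^{2} + 16755 = \left(-99 - -47\right)^{2} + 16755 = \left(-99 + \left(-1 + 30 + 18\right)\right)^{2} + 16755 = \left(-99 + 47\right)^{2} + 16755 = \left(-52\right)^{2} + 16755 = 2704 + 16755 = 19459$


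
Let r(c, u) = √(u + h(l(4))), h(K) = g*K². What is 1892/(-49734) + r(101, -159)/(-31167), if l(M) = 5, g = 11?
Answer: -946/24867 - 2*√29/31167 ≈ -0.038388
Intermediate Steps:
h(K) = 11*K²
r(c, u) = √(275 + u) (r(c, u) = √(u + 11*5²) = √(u + 11*25) = √(u + 275) = √(275 + u))
1892/(-49734) + r(101, -159)/(-31167) = 1892/(-49734) + √(275 - 159)/(-31167) = 1892*(-1/49734) + √116*(-1/31167) = -946/24867 + (2*√29)*(-1/31167) = -946/24867 - 2*√29/31167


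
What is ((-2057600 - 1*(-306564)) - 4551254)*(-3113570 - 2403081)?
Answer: 34767534430790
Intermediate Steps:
((-2057600 - 1*(-306564)) - 4551254)*(-3113570 - 2403081) = ((-2057600 + 306564) - 4551254)*(-5516651) = (-1751036 - 4551254)*(-5516651) = -6302290*(-5516651) = 34767534430790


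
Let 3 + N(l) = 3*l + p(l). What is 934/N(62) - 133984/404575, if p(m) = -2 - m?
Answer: 361928954/48144425 ≈ 7.5176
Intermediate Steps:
N(l) = -5 + 2*l (N(l) = -3 + (3*l + (-2 - l)) = -3 + (-2 + 2*l) = -5 + 2*l)
934/N(62) - 133984/404575 = 934/(-5 + 2*62) - 133984/404575 = 934/(-5 + 124) - 133984*1/404575 = 934/119 - 133984/404575 = 361928954/48144425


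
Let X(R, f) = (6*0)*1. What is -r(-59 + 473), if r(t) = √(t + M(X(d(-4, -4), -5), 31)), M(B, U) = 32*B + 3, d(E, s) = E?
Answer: -√417 ≈ -20.421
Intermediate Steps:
X(R, f) = 0 (X(R, f) = 0*1 = 0)
M(B, U) = 3 + 32*B
r(t) = √(3 + t) (r(t) = √(t + (3 + 32*0)) = √(t + (3 + 0)) = √(t + 3) = √(3 + t))
-r(-59 + 473) = -√(3 + (-59 + 473)) = -√(3 + 414) = -√417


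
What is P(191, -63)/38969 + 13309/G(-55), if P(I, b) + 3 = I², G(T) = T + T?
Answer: -514625841/4286590 ≈ -120.05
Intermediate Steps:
G(T) = 2*T
P(I, b) = -3 + I²
P(191, -63)/38969 + 13309/G(-55) = (-3 + 191²)/38969 + 13309/((2*(-55))) = (-3 + 36481)*(1/38969) + 13309/(-110) = 36478*(1/38969) + 13309*(-1/110) = 36478/38969 - 13309/110 = -514625841/4286590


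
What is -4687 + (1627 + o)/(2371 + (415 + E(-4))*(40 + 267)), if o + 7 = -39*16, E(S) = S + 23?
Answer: -211866129/45203 ≈ -4687.0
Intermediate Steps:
E(S) = 23 + S
o = -631 (o = -7 - 39*16 = -7 - 624 = -631)
-4687 + (1627 + o)/(2371 + (415 + E(-4))*(40 + 267)) = -4687 + (1627 - 631)/(2371 + (415 + (23 - 4))*(40 + 267)) = -4687 + 996/(2371 + (415 + 19)*307) = -4687 + 996/(2371 + 434*307) = -4687 + 996/(2371 + 133238) = -4687 + 996/135609 = -4687 + 996*(1/135609) = -4687 + 332/45203 = -211866129/45203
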